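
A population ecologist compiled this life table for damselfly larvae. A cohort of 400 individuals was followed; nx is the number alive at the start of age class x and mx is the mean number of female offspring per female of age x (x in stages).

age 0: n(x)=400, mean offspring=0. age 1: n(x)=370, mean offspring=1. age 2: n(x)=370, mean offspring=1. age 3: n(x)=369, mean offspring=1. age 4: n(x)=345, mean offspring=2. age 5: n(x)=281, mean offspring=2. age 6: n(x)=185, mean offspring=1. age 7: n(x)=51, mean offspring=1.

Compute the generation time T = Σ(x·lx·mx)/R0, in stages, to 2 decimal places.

lx = nx/n0 = nx/400: 1, 0.925, 0.925, 0.9225, 0.8625, 0.7025, 0.4625, 0.1275
lx·mx: 0, 0.925, 0.925, 0.9225, 1.725, 1.405, 0.4625, 0.1275 → R0 = 6.4925
x·lx·mx: 0, 0.925, 1.85, 2.7675, 6.9, 7.025, 2.775, 0.8925 → Σ = 23.135
T = 23.135 / 6.4925 = 3.563342… → 3.56

3.56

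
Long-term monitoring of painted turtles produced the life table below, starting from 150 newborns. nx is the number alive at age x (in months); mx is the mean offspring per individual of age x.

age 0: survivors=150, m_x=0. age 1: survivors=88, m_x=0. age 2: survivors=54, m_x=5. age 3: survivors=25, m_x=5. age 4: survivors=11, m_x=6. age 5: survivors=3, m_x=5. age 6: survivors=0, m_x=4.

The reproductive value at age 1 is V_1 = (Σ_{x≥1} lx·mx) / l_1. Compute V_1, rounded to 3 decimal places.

lx = nx/n0 = nx/150: 1, 0.58667…, 0.36, 0.16667…, 0.07333…, 0.02, 0
lx·mx for x ≥ 1: 0, 1.8, 0.833333…, 0.44…, 0.1, 0 → sum = 3.173333…
V_1 = 3.173333… / l_1 = 3.173333… / 0.586667… = 5.409091… → 5.409

5.409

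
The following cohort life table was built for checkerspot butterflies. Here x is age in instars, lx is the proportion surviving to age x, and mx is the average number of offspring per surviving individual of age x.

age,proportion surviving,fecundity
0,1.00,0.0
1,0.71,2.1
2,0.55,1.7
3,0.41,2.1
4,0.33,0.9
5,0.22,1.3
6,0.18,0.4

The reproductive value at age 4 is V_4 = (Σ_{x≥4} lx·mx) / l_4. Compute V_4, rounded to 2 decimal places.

lx·mx for x ≥ 4: 0.297, 0.286, 0.072 → sum = 0.655
V_4 = 0.655 / l_4 = 0.655 / 0.33 = 1.984848… → 1.98

1.98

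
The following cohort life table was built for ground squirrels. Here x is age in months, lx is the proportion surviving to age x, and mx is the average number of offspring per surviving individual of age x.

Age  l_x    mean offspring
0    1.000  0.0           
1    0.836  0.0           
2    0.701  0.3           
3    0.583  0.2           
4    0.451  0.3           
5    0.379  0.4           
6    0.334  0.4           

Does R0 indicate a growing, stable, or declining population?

declining

R0 = Σ lx·mx = 0 + 0 + 0.2103 + 0.1166 + 0.1353 + 0.1516 + 0.1336 = 0.7474
R0 < 1, so the population is declining.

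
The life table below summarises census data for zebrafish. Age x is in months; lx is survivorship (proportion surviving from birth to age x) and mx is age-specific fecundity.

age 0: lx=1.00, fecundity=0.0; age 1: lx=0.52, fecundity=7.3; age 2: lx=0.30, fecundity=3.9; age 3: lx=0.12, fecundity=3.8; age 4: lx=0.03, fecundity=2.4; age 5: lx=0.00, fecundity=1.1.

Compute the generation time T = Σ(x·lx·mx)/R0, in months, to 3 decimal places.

lx·mx: 0, 3.796, 1.17, 0.456, 0.072, 0 → R0 = 5.494
x·lx·mx: 0, 3.796, 2.34, 1.368, 0.288, 0 → Σ = 7.792
T = 7.792 / 5.494 = 1.418274… → 1.418

1.418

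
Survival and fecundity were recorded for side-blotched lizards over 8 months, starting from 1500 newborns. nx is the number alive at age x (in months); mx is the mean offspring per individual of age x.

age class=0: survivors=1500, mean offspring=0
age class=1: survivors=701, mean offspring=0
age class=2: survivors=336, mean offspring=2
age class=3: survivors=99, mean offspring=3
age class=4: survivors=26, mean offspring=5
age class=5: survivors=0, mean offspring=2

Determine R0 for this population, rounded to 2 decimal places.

lx = nx/n0 = nx/1500: 1, 0.46733…, 0.224, 0.066, 0.01733…, 0
lx·mx by age: 0, 0, 0.448, 0.198, 0.086667…, 0
R0 = Σ lx·mx = 0.732667… → 0.73

0.73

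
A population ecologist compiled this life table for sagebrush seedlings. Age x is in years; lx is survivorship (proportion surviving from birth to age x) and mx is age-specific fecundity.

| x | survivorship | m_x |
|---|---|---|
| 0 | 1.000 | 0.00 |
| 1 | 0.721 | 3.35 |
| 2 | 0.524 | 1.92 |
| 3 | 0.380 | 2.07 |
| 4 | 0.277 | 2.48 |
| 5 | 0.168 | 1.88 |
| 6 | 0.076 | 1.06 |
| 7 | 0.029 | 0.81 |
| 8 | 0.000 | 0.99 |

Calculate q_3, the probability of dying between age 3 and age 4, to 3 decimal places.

q_3 = (l_3 − l_4) / l_3 = (0.38 − 0.277) / 0.38
     = 0.103 / 0.38 = 0.271053… → 0.271

0.271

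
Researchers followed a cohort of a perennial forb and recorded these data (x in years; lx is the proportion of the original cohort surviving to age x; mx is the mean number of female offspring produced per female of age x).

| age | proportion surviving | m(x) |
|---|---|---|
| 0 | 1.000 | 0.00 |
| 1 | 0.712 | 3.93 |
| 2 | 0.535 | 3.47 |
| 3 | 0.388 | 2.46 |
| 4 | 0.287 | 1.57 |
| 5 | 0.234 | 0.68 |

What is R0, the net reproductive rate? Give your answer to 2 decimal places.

lx·mx by age: 0, 2.79816, 1.85645, 0.95448, 0.45059, 0.15912
R0 = Σ lx·mx = 6.2188 → 6.22

6.22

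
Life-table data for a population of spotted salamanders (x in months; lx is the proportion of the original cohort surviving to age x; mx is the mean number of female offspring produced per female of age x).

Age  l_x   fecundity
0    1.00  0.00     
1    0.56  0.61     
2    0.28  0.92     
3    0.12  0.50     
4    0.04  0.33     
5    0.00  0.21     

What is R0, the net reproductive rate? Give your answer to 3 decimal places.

lx·mx by age: 0, 0.3416, 0.2576, 0.06, 0.0132, 0
R0 = Σ lx·mx = 0.6724 → 0.672

0.672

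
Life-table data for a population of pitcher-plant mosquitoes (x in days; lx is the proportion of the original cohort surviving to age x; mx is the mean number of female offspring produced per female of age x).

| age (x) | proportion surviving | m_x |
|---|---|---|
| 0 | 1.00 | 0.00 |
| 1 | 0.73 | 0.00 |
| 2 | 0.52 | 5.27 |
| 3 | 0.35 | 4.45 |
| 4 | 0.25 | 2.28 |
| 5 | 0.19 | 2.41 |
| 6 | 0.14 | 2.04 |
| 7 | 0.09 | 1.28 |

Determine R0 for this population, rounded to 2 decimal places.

lx·mx by age: 0, 0, 2.7404, 1.5575, 0.57, 0.4579, 0.2856, 0.1152
R0 = Σ lx·mx = 5.7266 → 5.73

5.73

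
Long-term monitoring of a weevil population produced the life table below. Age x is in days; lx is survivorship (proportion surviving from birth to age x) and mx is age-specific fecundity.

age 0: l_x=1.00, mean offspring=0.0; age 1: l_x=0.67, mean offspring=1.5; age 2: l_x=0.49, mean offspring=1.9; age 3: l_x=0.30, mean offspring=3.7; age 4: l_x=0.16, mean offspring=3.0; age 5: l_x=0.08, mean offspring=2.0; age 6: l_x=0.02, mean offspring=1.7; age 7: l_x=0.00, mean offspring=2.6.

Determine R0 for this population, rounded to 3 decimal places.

3.720

lx·mx by age: 0, 1.005, 0.931, 1.11, 0.48, 0.16, 0.034, 0
R0 = Σ lx·mx = 3.72 → 3.720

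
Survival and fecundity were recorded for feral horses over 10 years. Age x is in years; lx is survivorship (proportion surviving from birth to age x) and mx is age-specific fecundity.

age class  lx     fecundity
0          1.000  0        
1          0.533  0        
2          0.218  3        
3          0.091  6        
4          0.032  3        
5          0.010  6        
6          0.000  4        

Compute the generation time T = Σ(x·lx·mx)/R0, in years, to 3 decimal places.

2.677

lx·mx: 0, 0, 0.654, 0.546, 0.096, 0.06, 0 → R0 = 1.356
x·lx·mx: 0, 0, 1.308, 1.638, 0.384, 0.3, 0 → Σ = 3.63
T = 3.63 / 1.356 = 2.676991… → 2.677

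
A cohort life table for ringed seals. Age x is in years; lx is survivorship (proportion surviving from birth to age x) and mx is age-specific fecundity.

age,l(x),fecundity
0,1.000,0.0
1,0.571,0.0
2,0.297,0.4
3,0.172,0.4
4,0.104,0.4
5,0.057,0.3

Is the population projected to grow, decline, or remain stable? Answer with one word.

declining

R0 = Σ lx·mx = 0 + 0 + 0.1188 + 0.0688 + 0.0416 + 0.0171 = 0.2463
R0 < 1, so the population is declining.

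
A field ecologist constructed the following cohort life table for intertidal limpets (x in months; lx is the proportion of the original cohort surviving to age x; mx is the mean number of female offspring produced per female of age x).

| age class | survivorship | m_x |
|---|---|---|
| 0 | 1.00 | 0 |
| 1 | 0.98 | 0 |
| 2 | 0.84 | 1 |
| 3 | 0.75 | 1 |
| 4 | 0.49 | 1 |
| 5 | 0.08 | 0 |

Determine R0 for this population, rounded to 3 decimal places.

lx·mx by age: 0, 0, 0.84, 0.75, 0.49, 0
R0 = Σ lx·mx = 2.08 → 2.080

2.080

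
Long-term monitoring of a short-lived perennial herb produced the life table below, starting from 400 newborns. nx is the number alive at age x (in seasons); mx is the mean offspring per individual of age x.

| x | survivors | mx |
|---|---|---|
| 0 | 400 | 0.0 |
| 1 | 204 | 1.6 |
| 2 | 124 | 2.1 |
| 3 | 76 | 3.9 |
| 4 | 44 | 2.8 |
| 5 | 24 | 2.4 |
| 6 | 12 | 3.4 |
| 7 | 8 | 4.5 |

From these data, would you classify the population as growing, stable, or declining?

growing

lx = nx/n0 = nx/400: 1, 0.51, 0.31, 0.19, 0.11, 0.06, 0.03, 0.02
R0 = Σ lx·mx = 0 + 0.816 + 0.651 + 0.741 + 0.308 + 0.144 + 0.102 + 0.09 = 2.852
R0 > 1, so the population is growing.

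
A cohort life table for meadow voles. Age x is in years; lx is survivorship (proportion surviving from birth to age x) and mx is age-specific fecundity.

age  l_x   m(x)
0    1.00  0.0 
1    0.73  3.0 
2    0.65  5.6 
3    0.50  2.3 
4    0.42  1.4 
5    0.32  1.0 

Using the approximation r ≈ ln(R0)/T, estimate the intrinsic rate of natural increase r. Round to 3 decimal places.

R0 = Σ lx·mx = 0 + 2.19 + 3.64 + 1.15 + 0.588 + 0.32 = 7.888
Σ x·lx·mx = 16.872; T = 16.872/7.888 = 2.13895…
r ≈ ln(R0)/T = ln(7.888)/2.13895… = 0.96559… → 0.966

0.966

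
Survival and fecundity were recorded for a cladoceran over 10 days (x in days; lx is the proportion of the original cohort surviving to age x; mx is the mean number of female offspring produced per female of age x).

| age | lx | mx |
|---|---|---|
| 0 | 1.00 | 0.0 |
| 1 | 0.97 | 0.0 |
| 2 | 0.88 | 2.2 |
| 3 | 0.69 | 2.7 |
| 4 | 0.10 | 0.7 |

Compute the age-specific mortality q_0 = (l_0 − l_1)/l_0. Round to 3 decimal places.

0.030

q_0 = (l_0 − l_1) / l_0 = (1 − 0.97) / 1
     = 0.03 / 1 = 0.03 → 0.030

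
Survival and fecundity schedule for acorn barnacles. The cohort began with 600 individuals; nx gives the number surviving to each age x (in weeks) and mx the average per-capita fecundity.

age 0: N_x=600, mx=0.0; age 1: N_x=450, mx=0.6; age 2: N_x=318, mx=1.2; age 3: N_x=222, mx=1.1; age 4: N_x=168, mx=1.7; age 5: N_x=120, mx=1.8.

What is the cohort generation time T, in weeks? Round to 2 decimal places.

lx = nx/n0 = nx/600: 1, 0.75, 0.53, 0.37, 0.28, 0.2
lx·mx: 0, 0.45, 0.636, 0.407, 0.476, 0.36 → R0 = 2.329
x·lx·mx: 0, 0.45, 1.272, 1.221, 1.904, 1.8 → Σ = 6.647
T = 6.647 / 2.329 = 2.854015… → 2.85

2.85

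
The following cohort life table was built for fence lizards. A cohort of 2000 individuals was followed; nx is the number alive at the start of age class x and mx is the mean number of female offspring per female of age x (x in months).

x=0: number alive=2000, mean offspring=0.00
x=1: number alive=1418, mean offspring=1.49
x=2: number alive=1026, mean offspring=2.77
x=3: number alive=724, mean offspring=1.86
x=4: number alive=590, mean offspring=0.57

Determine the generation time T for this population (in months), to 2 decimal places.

lx = nx/n0 = nx/2000: 1, 0.709, 0.513, 0.362, 0.295
lx·mx: 0, 1.05641, 1.42101, 0.67332, 0.16815 → R0 = 3.31889
x·lx·mx: 0, 1.05641, 2.84202, 2.01996, 0.6726 → Σ = 6.59099
T = 6.59099 / 3.31889 = 1.985902… → 1.99

1.99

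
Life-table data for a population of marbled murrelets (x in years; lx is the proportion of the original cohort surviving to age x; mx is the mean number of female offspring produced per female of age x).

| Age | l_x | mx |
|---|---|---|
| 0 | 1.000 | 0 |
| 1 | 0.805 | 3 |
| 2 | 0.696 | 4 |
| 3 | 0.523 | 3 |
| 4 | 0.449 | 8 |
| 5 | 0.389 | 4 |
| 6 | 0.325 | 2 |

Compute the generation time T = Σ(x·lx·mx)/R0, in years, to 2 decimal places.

lx·mx: 0, 2.415, 2.784, 1.569, 3.592, 1.556, 0.65 → R0 = 12.566
x·lx·mx: 0, 2.415, 5.568, 4.707, 14.368, 7.78, 3.9 → Σ = 38.738
T = 38.738 / 12.566 = 3.082763… → 3.08

3.08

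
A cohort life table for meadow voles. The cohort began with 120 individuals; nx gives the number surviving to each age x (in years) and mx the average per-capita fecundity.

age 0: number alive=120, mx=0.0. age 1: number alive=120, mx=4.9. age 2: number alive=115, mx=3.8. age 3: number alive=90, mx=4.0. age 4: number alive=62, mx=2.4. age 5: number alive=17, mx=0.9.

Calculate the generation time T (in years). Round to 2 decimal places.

lx = nx/n0 = nx/120: 1, 1, 0.95833…, 0.75, 0.51667…, 0.14167…
lx·mx: 0, 4.9, 3.641667…, 3, 1.24…, 0.1275… → R0 = 12.909167…
x·lx·mx: 0, 4.9, 7.283333…, 9, 4.96…, 0.6375… → Σ = 26.780833…
T = 26.780833… / 12.909167… = 2.074559… → 2.07

2.07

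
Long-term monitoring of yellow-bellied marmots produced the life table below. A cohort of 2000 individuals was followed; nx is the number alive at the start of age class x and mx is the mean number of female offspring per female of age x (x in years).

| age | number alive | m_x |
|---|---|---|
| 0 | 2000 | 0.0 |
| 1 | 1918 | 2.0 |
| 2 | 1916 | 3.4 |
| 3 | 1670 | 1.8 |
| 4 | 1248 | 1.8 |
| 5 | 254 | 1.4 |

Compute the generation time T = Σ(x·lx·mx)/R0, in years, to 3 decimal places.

2.296

lx = nx/n0 = nx/2000: 1, 0.959, 0.958, 0.835, 0.624, 0.127
lx·mx: 0, 1.918, 3.2572, 1.503, 1.1232, 0.1778 → R0 = 7.9792
x·lx·mx: 0, 1.918, 6.5144, 4.509, 4.4928, 0.889 → Σ = 18.3232
T = 18.3232 / 7.9792 = 2.296371… → 2.296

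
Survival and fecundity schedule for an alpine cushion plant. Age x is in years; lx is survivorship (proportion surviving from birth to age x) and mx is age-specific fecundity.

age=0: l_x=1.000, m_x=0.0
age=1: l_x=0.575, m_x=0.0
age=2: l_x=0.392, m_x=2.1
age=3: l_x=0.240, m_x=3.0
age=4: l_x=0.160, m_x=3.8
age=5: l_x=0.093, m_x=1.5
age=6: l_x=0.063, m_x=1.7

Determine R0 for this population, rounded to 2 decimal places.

2.40

lx·mx by age: 0, 0, 0.8232, 0.72, 0.608, 0.1395, 0.1071
R0 = Σ lx·mx = 2.3978 → 2.40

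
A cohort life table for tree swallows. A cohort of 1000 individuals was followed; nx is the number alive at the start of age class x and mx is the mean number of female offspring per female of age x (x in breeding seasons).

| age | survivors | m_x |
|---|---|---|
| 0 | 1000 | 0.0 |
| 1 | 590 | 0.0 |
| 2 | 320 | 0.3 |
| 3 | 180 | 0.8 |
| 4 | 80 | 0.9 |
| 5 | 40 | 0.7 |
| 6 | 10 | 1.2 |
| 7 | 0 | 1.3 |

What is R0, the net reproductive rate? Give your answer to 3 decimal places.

lx = nx/n0 = nx/1000: 1, 0.59, 0.32, 0.18, 0.08, 0.04, 0.01, 0
lx·mx by age: 0, 0, 0.096, 0.144, 0.072, 0.028, 0.012, 0
R0 = Σ lx·mx = 0.352 → 0.352

0.352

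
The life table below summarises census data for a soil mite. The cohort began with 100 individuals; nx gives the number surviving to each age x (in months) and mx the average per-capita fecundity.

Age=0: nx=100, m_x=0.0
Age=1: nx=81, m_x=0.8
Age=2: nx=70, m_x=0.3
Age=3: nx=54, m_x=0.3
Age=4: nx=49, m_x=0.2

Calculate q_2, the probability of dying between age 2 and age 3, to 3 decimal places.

0.229

lx = nx/n0 = nx/100: 1, 0.81, 0.7, 0.54, 0.49
q_2 = (l_2 − l_3) / l_2 = (0.7 − 0.54) / 0.7
     = 0.16 / 0.7 = 0.228571… → 0.229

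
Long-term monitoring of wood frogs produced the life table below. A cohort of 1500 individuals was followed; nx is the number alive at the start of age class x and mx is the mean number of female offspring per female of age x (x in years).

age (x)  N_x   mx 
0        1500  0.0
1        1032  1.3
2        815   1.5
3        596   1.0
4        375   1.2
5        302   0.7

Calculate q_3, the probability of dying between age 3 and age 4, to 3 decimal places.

lx = nx/n0 = nx/1500: 1, 0.688, 0.54333…, 0.39733…, 0.25, 0.20133…
q_3 = (l_3 − l_4) / l_3 = (0.397333… − 0.25) / 0.397333…
     = 0.147333… / 0.397333… = 0.370805… → 0.371

0.371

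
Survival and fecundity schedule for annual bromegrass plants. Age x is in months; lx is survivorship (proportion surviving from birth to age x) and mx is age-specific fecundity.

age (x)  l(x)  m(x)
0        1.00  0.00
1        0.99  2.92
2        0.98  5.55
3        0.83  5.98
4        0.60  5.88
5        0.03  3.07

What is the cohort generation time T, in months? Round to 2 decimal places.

2.56

lx·mx: 0, 2.8908, 5.439, 4.9634, 3.528, 0.0921 → R0 = 16.9133
x·lx·mx: 0, 2.8908, 10.878, 14.8902, 14.112, 0.4605 → Σ = 43.2315
T = 43.2315 / 16.9133 = 2.556065… → 2.56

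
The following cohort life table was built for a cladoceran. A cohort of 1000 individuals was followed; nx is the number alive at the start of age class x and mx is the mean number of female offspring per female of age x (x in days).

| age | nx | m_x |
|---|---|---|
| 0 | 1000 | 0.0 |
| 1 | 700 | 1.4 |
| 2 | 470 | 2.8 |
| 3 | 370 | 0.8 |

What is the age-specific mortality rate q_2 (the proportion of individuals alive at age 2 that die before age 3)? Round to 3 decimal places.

0.213

lx = nx/n0 = nx/1000: 1, 0.7, 0.47, 0.37
q_2 = (l_2 − l_3) / l_2 = (0.47 − 0.37) / 0.47
     = 0.1 / 0.47 = 0.212766… → 0.213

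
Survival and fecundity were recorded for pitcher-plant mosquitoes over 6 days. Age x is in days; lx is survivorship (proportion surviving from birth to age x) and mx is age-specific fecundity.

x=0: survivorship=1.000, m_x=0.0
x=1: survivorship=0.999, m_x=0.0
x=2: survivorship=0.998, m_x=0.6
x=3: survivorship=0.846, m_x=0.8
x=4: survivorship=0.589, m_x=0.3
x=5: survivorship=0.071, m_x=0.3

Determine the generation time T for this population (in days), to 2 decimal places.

lx·mx: 0, 0, 0.5988, 0.6768, 0.1767, 0.0213 → R0 = 1.4736
x·lx·mx: 0, 0, 1.1976, 2.0304, 0.7068, 0.1065 → Σ = 4.0413
T = 4.0413 / 1.4736 = 2.742467… → 2.74

2.74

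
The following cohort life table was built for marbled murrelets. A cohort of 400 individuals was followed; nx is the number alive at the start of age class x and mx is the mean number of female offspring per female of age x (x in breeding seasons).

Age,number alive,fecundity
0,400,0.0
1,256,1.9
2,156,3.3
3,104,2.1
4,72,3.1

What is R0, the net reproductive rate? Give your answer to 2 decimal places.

3.61

lx = nx/n0 = nx/400: 1, 0.64, 0.39, 0.26, 0.18
lx·mx by age: 0, 1.216, 1.287, 0.546, 0.558
R0 = Σ lx·mx = 3.607 → 3.61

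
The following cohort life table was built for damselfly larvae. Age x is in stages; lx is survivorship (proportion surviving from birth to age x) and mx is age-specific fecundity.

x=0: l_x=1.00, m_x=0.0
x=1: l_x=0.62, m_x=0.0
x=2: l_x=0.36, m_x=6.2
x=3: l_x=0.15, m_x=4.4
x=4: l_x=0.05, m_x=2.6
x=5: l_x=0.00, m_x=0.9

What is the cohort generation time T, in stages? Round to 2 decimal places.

2.30

lx·mx: 0, 0, 2.232, 0.66, 0.13, 0 → R0 = 3.022
x·lx·mx: 0, 0, 4.464, 1.98, 0.52, 0 → Σ = 6.964
T = 6.964 / 3.022 = 2.304434… → 2.30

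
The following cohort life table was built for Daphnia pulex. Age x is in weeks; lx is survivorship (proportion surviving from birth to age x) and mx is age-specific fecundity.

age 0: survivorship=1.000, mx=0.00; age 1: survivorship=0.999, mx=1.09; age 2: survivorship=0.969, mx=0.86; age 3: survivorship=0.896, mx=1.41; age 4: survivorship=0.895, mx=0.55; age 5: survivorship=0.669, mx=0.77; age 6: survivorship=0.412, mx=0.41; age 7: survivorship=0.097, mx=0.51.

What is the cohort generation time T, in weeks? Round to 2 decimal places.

2.82

lx·mx: 0, 1.08891, 0.83334, 1.26336, 0.49225, 0.51513, 0.16892, 0.04947 → R0 = 4.41138
x·lx·mx: 0, 1.08891, 1.66668, 3.79008, 1.969, 2.57565, 1.01352, 0.34629 → Σ = 12.45013
T = 12.45013 / 4.41138 = 2.822276… → 2.82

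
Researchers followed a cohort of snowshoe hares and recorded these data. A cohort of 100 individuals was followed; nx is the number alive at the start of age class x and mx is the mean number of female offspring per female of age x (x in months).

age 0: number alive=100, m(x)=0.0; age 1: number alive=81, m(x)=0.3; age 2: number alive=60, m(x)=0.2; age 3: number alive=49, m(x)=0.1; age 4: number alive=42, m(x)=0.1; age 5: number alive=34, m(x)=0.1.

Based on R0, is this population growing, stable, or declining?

declining

lx = nx/n0 = nx/100: 1, 0.81, 0.6, 0.49, 0.42, 0.34
R0 = Σ lx·mx = 0 + 0.243 + 0.12 + 0.049 + 0.042 + 0.034 = 0.488
R0 < 1, so the population is declining.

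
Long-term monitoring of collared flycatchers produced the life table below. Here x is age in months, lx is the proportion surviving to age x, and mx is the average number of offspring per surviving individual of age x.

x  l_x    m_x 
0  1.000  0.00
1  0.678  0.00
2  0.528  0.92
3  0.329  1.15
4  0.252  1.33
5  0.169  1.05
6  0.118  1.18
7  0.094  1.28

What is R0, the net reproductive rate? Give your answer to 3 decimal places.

lx·mx by age: 0, 0, 0.48576, 0.37835, 0.33516, 0.17745, 0.13924, 0.12032
R0 = Σ lx·mx = 1.63628 → 1.636

1.636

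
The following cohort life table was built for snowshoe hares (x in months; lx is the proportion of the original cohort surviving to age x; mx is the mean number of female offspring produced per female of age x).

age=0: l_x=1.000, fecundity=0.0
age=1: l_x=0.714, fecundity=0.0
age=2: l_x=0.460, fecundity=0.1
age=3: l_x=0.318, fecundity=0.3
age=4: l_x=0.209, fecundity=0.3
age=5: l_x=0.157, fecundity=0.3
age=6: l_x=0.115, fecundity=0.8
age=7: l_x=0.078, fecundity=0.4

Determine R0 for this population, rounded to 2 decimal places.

lx·mx by age: 0, 0, 0.046, 0.0954, 0.0627, 0.0471, 0.092, 0.0312
R0 = Σ lx·mx = 0.3744 → 0.37

0.37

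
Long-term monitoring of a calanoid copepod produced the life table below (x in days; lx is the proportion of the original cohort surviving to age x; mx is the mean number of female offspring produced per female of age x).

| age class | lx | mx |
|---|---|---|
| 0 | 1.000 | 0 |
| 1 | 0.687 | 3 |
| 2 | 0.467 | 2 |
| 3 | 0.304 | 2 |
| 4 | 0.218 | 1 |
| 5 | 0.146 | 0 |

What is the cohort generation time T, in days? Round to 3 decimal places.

lx·mx: 0, 2.061, 0.934, 0.608, 0.218, 0 → R0 = 3.821
x·lx·mx: 0, 2.061, 1.868, 1.824, 0.872, 0 → Σ = 6.625
T = 6.625 / 3.821 = 1.733839… → 1.734

1.734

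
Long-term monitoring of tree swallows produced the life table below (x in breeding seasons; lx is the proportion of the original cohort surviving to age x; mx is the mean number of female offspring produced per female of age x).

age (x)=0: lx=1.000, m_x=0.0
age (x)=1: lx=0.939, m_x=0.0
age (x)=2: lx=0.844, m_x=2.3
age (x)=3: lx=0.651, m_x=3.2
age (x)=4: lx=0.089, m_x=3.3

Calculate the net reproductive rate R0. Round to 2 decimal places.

4.32

lx·mx by age: 0, 0, 1.9412, 2.0832, 0.2937
R0 = Σ lx·mx = 4.3181 → 4.32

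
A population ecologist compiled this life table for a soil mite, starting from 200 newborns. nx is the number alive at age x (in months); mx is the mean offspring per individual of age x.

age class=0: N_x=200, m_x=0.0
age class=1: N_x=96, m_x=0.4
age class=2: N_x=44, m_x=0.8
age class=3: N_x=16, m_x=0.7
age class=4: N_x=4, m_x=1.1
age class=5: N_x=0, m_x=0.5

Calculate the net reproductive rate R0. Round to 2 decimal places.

lx = nx/n0 = nx/200: 1, 0.48, 0.22, 0.08, 0.02, 0
lx·mx by age: 0, 0.192, 0.176, 0.056, 0.022, 0
R0 = Σ lx·mx = 0.446 → 0.45

0.45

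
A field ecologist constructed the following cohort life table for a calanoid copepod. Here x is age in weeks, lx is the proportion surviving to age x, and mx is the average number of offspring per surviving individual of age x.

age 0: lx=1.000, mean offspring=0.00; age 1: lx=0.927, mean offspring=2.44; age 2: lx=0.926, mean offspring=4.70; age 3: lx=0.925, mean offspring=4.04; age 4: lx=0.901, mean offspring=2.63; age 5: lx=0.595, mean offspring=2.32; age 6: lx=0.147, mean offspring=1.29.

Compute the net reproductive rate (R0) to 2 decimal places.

lx·mx by age: 0, 2.26188, 4.3522, 3.737, 2.36963, 1.3804, 0.18963
R0 = Σ lx·mx = 14.29074 → 14.29

14.29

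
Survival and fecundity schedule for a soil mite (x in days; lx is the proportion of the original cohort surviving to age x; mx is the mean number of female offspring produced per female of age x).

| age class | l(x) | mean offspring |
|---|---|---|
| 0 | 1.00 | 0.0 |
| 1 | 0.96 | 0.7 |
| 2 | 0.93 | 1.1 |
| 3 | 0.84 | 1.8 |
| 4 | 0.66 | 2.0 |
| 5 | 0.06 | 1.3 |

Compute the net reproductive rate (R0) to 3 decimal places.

4.605

lx·mx by age: 0, 0.672, 1.023, 1.512, 1.32, 0.078
R0 = Σ lx·mx = 4.605 → 4.605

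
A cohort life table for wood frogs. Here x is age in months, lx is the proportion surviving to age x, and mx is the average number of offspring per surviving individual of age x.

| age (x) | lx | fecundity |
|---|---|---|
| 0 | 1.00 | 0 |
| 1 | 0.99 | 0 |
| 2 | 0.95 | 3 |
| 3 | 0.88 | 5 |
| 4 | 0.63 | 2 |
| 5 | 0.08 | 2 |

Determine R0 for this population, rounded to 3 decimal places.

8.670

lx·mx by age: 0, 0, 2.85, 4.4, 1.26, 0.16
R0 = Σ lx·mx = 8.67 → 8.670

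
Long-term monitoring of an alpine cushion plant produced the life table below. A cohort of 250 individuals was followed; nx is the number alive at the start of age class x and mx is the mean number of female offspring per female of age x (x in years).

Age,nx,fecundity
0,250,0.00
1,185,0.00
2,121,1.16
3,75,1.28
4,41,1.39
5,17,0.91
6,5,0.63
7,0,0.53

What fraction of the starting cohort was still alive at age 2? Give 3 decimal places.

0.484

l_2 = n_2/n_0 = 121/250 = 0.484 → 0.484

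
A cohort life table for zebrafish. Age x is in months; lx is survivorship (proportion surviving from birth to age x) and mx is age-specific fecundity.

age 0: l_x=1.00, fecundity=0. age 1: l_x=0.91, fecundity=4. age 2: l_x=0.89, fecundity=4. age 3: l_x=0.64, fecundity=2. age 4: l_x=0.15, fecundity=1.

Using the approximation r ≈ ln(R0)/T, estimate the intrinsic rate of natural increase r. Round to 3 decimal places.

R0 = Σ lx·mx = 0 + 3.64 + 3.56 + 1.28 + 0.15 = 8.63
Σ x·lx·mx = 15.2; T = 15.2/8.63 = 1.7613…
r ≈ ln(R0)/T = ln(8.63)/1.7613… = 1.22367… → 1.224

1.224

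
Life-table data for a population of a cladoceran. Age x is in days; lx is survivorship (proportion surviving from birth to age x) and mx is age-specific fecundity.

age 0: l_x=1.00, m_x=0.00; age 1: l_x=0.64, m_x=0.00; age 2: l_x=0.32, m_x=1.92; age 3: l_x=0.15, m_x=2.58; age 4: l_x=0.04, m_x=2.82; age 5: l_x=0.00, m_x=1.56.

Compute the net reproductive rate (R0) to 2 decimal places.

lx·mx by age: 0, 0, 0.6144, 0.387, 0.1128, 0
R0 = Σ lx·mx = 1.1142 → 1.11

1.11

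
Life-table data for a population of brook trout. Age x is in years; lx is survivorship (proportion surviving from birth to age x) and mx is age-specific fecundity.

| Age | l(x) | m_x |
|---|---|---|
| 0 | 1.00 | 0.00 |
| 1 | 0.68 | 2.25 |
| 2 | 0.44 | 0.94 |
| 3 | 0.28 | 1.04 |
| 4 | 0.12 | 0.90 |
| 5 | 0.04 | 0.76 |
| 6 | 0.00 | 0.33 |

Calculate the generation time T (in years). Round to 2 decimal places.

1.61

lx·mx: 0, 1.53, 0.4136, 0.2912, 0.108, 0.0304, 0 → R0 = 2.3732
x·lx·mx: 0, 1.53, 0.8272, 0.8736, 0.432, 0.152, 0 → Σ = 3.8148
T = 3.8148 / 2.3732 = 1.60745… → 1.61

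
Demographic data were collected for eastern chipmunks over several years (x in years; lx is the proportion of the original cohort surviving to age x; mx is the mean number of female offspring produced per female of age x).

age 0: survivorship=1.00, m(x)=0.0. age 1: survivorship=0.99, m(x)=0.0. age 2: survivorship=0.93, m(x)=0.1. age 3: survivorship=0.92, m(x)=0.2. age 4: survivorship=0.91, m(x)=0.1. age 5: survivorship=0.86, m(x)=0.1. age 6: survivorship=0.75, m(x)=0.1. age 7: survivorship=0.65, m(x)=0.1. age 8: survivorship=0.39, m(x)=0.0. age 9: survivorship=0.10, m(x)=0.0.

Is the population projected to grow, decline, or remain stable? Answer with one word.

R0 = Σ lx·mx = 0 + 0 + 0.093 + 0.184 + 0.091 + 0.086 + 0.075 + 0.065 + 0 + 0 = 0.594
R0 < 1, so the population is declining.

declining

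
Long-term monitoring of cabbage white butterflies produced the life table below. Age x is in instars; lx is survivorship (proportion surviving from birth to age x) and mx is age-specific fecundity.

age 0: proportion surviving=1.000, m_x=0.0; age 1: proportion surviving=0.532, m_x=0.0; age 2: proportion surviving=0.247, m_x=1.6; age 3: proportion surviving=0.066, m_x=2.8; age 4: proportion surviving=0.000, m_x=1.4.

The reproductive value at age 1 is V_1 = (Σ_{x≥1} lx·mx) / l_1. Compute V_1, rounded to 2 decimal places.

lx·mx for x ≥ 1: 0, 0.3952, 0.1848, 0 → sum = 0.58
V_1 = 0.58 / l_1 = 0.58 / 0.532 = 1.090226… → 1.09

1.09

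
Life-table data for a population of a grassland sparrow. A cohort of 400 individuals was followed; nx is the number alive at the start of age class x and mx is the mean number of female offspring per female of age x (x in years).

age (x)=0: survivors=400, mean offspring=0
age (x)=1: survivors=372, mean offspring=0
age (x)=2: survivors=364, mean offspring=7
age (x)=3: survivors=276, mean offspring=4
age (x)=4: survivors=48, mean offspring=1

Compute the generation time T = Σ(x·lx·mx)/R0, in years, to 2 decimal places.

lx = nx/n0 = nx/400: 1, 0.93, 0.91, 0.69, 0.12
lx·mx: 0, 0, 6.37, 2.76, 0.12 → R0 = 9.25
x·lx·mx: 0, 0, 12.74, 8.28, 0.48 → Σ = 21.5
T = 21.5 / 9.25 = 2.324324… → 2.32

2.32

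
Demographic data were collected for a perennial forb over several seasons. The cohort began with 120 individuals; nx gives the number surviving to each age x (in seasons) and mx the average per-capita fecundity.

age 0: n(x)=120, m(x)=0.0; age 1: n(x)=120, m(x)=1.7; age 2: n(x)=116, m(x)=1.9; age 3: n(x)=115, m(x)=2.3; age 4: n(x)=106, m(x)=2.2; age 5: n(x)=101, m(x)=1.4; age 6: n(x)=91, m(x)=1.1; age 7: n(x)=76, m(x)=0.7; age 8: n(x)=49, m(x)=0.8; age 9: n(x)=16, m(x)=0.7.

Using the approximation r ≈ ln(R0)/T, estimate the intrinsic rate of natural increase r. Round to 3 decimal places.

lx = nx/n0 = nx/120: 1, 1, 0.96667…, 0.95833…, 0.88333…, 0.84167…, 0.75833…, 0.63333…, 0.40833…, 0.13333…
R0 = Σ lx·mx = 0 + 1.7 + 1.83667… + 2.20417… + 1.94333… + 1.17833… + 0.83417… + 0.44333… + 0.32667… + 0.09333… = 10.56…
Σ x·lx·mx = 37.2125…; T = 37.2125…/10.56… = 3.52391…
r ≈ ln(R0)/T = ln(10.56…)/3.52391… = 0.66888… → 0.669

0.669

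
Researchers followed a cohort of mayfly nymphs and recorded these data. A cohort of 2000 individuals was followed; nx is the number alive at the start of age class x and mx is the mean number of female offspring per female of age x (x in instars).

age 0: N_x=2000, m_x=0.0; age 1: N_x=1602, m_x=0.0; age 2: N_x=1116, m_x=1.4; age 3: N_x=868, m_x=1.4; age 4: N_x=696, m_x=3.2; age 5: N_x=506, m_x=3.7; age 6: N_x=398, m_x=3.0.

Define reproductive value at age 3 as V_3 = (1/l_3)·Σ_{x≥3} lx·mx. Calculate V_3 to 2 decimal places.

7.50

lx = nx/n0 = nx/2000: 1, 0.801, 0.558, 0.434, 0.348, 0.253, 0.199
lx·mx for x ≥ 3: 0.6076, 1.1136, 0.9361, 0.597 → sum = 3.2543
V_3 = 3.2543 / l_3 = 3.2543 / 0.434 = 7.498387… → 7.50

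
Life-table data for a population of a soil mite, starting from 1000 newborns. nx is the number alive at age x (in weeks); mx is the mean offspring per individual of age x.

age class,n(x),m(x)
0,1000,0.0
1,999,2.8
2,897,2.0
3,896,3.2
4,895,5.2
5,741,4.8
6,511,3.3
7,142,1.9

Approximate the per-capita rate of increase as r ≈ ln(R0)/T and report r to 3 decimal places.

lx = nx/n0 = nx/1000: 1, 0.999, 0.897, 0.896, 0.895, 0.741, 0.511, 0.142
R0 = Σ lx·mx = 0 + 2.7972 + 1.794 + 2.8672 + 4.654 + 3.5568 + 1.6863 + 0.2698 = 17.6253
Σ x·lx·mx = 63.3932; T = 63.3932/17.6253 = 3.59672…
r ≈ ln(R0)/T = ln(17.6253)/3.59672… = 0.79777… → 0.798

0.798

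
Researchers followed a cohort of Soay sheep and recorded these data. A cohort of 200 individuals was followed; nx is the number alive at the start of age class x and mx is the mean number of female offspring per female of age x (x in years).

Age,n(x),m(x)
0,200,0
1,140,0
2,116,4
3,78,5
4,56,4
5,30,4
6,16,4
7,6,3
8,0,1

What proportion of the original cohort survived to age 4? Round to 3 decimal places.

0.280

l_4 = n_4/n_0 = 56/200 = 0.28 → 0.280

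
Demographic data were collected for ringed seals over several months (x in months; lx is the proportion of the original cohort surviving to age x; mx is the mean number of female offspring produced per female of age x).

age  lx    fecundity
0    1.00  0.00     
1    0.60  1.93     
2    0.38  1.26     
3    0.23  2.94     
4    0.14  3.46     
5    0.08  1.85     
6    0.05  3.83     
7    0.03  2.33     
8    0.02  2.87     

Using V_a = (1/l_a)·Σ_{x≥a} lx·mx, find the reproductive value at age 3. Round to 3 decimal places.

7.076

lx·mx for x ≥ 3: 0.6762, 0.4844, 0.148, 0.1915, 0.0699, 0.0574 → sum = 1.6274
V_3 = 1.6274 / l_3 = 1.6274 / 0.23 = 7.075652… → 7.076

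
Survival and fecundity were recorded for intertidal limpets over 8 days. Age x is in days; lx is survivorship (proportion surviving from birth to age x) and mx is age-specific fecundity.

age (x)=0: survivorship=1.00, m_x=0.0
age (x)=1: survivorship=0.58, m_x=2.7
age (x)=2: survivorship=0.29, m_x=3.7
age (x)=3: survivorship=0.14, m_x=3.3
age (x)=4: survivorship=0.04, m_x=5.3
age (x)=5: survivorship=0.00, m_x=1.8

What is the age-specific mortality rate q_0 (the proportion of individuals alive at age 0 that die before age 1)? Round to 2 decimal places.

q_0 = (l_0 − l_1) / l_0 = (1 − 0.58) / 1
     = 0.42 / 1 = 0.42 → 0.42

0.42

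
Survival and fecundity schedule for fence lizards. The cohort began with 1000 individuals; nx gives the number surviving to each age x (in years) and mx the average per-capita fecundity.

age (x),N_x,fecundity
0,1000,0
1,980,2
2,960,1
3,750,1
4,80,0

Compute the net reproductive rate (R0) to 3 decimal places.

lx = nx/n0 = nx/1000: 1, 0.98, 0.96, 0.75, 0.08
lx·mx by age: 0, 1.96, 0.96, 0.75, 0
R0 = Σ lx·mx = 3.67 → 3.670

3.670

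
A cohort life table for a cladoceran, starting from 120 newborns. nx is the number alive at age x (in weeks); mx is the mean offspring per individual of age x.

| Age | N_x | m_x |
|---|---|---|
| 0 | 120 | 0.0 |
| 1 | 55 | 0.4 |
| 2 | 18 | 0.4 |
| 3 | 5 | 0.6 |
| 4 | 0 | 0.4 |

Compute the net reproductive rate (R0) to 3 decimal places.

lx = nx/n0 = nx/120: 1, 0.45833…, 0.15, 0.04167…, 0
lx·mx by age: 0, 0.183333…, 0.06, 0.025…, 0
R0 = Σ lx·mx = 0.268333… → 0.268

0.268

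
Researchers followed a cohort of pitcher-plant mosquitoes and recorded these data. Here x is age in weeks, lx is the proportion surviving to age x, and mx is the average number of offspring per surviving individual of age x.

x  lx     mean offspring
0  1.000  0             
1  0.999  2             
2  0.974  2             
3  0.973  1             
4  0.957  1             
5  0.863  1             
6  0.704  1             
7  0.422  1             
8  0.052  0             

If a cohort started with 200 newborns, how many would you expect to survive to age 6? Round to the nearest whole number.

141

Expected survivors = N0 · l_6 = 200 × 0.704 = 140.8 → 141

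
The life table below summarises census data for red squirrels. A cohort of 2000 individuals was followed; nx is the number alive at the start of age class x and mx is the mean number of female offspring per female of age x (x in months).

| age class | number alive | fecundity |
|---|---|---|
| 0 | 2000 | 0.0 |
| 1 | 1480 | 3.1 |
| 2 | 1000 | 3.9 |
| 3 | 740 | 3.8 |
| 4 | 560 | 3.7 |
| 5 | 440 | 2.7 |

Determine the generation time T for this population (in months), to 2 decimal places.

2.41

lx = nx/n0 = nx/2000: 1, 0.74, 0.5, 0.37, 0.28, 0.22
lx·mx: 0, 2.294, 1.95, 1.406, 1.036, 0.594 → R0 = 7.28
x·lx·mx: 0, 2.294, 3.9, 4.218, 4.144, 2.97 → Σ = 17.526
T = 17.526 / 7.28 = 2.407418… → 2.41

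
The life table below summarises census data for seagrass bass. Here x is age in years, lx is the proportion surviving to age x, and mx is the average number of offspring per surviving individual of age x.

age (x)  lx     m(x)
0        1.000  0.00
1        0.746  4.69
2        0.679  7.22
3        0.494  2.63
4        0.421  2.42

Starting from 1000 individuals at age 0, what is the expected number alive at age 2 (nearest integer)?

679

Expected survivors = N0 · l_2 = 1000 × 0.679 = 679 → 679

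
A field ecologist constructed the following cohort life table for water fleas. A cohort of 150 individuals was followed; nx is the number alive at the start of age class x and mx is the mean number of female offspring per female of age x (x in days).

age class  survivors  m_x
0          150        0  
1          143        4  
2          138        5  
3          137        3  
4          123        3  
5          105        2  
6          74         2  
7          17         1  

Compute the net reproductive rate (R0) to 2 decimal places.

16.11

lx = nx/n0 = nx/150: 1, 0.95333…, 0.92, 0.91333…, 0.82, 0.7, 0.49333…, 0.11333…
lx·mx by age: 0, 3.813333…, 4.6, 2.74…, 2.46, 1.4, 0.986667…, 0.113333…
R0 = Σ lx·mx = 16.113333… → 16.11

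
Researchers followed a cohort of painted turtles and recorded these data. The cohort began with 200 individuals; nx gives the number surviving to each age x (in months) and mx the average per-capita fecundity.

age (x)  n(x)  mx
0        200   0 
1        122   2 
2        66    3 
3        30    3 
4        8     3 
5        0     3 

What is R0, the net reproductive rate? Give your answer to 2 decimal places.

2.78

lx = nx/n0 = nx/200: 1, 0.61, 0.33, 0.15, 0.04, 0
lx·mx by age: 0, 1.22, 0.99, 0.45, 0.12, 0
R0 = Σ lx·mx = 2.78 → 2.78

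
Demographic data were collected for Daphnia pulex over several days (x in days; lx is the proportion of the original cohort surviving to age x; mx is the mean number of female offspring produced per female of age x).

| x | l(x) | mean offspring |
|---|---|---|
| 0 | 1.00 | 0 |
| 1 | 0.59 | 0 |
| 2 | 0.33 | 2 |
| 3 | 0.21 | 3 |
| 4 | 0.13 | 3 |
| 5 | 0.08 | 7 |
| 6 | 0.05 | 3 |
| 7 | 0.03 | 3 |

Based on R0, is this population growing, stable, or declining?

R0 = Σ lx·mx = 0 + 0 + 0.66 + 0.63 + 0.39 + 0.56 + 0.15 + 0.09 = 2.48
R0 > 1, so the population is growing.

growing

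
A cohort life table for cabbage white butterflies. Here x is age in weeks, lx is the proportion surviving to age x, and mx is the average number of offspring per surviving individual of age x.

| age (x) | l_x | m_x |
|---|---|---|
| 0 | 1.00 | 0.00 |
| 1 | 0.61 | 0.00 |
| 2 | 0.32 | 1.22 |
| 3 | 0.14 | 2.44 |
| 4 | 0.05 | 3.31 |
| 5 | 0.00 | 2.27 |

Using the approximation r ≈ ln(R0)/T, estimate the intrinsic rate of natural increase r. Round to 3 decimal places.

R0 = Σ lx·mx = 0 + 0 + 0.3904 + 0.3416 + 0.1655 + 0 = 0.8975
Σ x·lx·mx = 2.4676; T = 2.4676/0.8975 = 2.74942…
r ≈ ln(R0)/T = ln(0.8975)/2.74942… = -0.03933… → -0.039

-0.039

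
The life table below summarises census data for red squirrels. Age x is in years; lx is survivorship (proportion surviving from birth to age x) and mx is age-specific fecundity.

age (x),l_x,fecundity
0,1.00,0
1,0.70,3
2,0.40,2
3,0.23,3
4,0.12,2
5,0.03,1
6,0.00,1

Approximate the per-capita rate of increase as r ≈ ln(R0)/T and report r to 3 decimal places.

0.758

R0 = Σ lx·mx = 0 + 2.1 + 0.8 + 0.69 + 0.24 + 0.03 + 0 = 3.86
Σ x·lx·mx = 6.88; T = 6.88/3.86 = 1.78238…
r ≈ ln(R0)/T = ln(3.86)/1.78238… = 0.75779… → 0.758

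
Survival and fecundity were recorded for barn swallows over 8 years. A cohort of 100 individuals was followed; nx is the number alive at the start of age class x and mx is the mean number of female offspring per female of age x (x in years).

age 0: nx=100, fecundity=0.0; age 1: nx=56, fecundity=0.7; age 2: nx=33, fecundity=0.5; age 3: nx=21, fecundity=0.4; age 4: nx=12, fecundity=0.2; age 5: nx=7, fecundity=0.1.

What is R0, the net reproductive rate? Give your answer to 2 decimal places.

lx = nx/n0 = nx/100: 1, 0.56, 0.33, 0.21, 0.12, 0.07
lx·mx by age: 0, 0.392, 0.165, 0.084, 0.024, 0.007
R0 = Σ lx·mx = 0.672 → 0.67

0.67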